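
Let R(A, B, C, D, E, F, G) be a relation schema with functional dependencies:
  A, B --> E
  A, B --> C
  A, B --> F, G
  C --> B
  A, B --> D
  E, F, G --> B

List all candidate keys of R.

{A, B}, {A, C}, {A, E, F, G}

{A} never appears on the right of any FD, so every key must include it.
{A, B}⁺ = {A, B, C, D, E, F, G} — all of the relation — so {A, B} is a candidate key.
{A, C}⁺ = {A, B, C, D, E, F, G} — all of the relation — so {A, C} is a candidate key.
{A, E, F, G}⁺ = {A, B, C, D, E, F, G} — all of the relation — so {A, E, F, G} is a candidate key.
Any other superkey properly contains one of these, so there are no further candidate keys.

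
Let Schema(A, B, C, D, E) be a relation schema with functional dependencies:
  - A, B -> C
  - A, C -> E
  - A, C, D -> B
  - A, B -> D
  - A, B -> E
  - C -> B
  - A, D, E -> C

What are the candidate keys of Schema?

{A} never appears on the right of any FD, so every key must include it.
{A, B}⁺ = {A, B, C, D, E}, which is every attribute, so {A, B} is a candidate key.
{A, C}⁺ = {A, B, C, D, E}, which is every attribute, so {A, C} is a candidate key.
{A, D, E}⁺ = {A, B, C, D, E}, which is every attribute, so {A, D, E} is a candidate key.
No proper subset of any of these is a key, and no other minimal superkey exists.

{A, B}, {A, C}, {A, D, E}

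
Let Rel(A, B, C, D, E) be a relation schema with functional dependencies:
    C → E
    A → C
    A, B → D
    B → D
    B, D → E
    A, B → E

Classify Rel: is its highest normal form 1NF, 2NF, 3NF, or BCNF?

Candidate key: {A, B}. Prime attributes: {A, B}.
For C → E we have {C}⁺ = {C, E}; {C} is not a superkey, so BCNF fails.
C → E determines the non-prime attribute {E} from a non-superkey — 3NF is violated.
Since {A} ⊂ {A, B} and {A}⁺ ⊇ {C, E} with {C, E} non-prime, there is a partial dependency; 2NF fails.

1NF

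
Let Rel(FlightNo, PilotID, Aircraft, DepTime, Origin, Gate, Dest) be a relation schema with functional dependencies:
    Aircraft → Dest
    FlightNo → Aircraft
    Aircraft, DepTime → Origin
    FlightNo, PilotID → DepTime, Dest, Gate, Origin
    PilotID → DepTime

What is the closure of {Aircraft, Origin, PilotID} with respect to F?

Start with {Aircraft, Origin, PilotID}.
Aircraft → Dest applies; add {Dest} → now {Aircraft, Dest, Origin, PilotID}.
PilotID → DepTime applies; add {DepTime} → now {Aircraft, DepTime, Dest, Origin, PilotID}.
No further FD applies.

{Aircraft, DepTime, Dest, Origin, PilotID}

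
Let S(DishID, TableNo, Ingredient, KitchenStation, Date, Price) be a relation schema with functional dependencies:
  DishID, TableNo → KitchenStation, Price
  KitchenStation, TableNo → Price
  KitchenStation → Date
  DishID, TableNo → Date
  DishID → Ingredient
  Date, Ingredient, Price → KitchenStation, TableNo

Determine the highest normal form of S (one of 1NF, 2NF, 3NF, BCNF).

Candidate keys: {Date, DishID, Price}, {DishID, KitchenStation, Price}, {DishID, TableNo}. Prime attributes: {Date, DishID, KitchenStation, Price, TableNo}.
KitchenStation, TableNo → Price breaks BCNF: {KitchenStation, TableNo}⁺ = {Date, KitchenStation, Price, TableNo}, so {KitchenStation, TableNo} is not a superkey.
DishID → Ingredient determines the non-prime attribute {Ingredient} from a non-superkey — 3NF is violated.
{DishID} is a proper subset of the key {DishID, TableNo}, and {DishID}⁺ contains the non-prime attribute {Ingredient} — a partial dependency, so 2NF is violated.

1NF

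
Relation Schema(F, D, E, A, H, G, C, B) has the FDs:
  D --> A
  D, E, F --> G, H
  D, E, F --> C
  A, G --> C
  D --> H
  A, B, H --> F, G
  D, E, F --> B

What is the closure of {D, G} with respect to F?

Start with {D, G}.
D --> A applies; add {A} → now {A, D, G}.
A, G --> C applies; add {C} → now {A, C, D, G}.
D --> H applies; add {H} → now {A, C, D, G, H}.
No further FD applies.

{A, C, D, G, H}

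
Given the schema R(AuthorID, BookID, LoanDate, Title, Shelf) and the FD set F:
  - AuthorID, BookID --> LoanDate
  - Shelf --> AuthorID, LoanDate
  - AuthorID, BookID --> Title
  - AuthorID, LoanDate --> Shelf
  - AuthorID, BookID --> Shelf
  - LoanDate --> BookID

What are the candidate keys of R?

Closure of {Shelf} is {AuthorID, BookID, LoanDate, Shelf, Title}, the whole schema; {Shelf} is a candidate key.
Closure of {AuthorID, BookID} is {AuthorID, BookID, LoanDate, Shelf, Title}, the whole schema; {AuthorID, BookID} is a candidate key.
Closure of {AuthorID, LoanDate} is {AuthorID, BookID, LoanDate, Shelf, Title}, the whole schema; {AuthorID, LoanDate} is a candidate key.
No proper subset of any of these is a key, and no other minimal superkey exists.

{AuthorID, BookID}, {AuthorID, LoanDate}, {Shelf}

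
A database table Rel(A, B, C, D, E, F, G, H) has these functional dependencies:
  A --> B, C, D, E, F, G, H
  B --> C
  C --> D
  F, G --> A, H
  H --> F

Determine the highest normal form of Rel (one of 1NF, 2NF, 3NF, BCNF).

2NF

Candidate keys: {A}, {F, G}, {G, H}. Prime attributes: {A, F, G, H}.
B --> C breaks BCNF: {B}⁺ = {B, C, D}, so {B} is not a superkey.
B --> C determines the non-prime attribute {C} from a non-superkey — 3NF is violated.
Checking every proper subset of each key, none determines a non-prime attribute — 2NF is satisfied.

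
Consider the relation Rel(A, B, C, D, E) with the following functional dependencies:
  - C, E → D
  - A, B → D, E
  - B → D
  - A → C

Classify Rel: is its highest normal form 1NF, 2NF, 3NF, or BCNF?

Candidate key: {A, B}. Prime attributes: {A, B}.
C, E → D breaks BCNF: {C, E}⁺ = {C, D, E}, so {C, E} is not a superkey.
C, E → D determines the non-prime attribute {D} from a non-superkey — 3NF is violated.
The proper key subset {A} of {A, B} determines non-prime {C}, so the relation is not even in 2NF.

1NF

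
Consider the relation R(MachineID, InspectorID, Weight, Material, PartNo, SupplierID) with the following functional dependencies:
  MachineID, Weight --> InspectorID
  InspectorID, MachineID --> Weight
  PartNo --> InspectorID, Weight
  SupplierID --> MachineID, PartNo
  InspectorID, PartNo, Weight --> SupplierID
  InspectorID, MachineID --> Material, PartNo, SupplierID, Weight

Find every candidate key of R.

{InspectorID, MachineID}, {MachineID, Weight}, {PartNo}, {SupplierID}

Closure of {PartNo} is {InspectorID, MachineID, Material, PartNo, SupplierID, Weight}, the whole schema; {PartNo} is a candidate key.
Closure of {SupplierID} is {InspectorID, MachineID, Material, PartNo, SupplierID, Weight}, the whole schema; {SupplierID} is a candidate key.
Closure of {InspectorID, MachineID} is {InspectorID, MachineID, Material, PartNo, SupplierID, Weight}, the whole schema; {InspectorID, MachineID} is a candidate key.
Closure of {MachineID, Weight} is {InspectorID, MachineID, Material, PartNo, SupplierID, Weight}, the whole schema; {MachineID, Weight} is a candidate key.
These are minimal and exhaustive — every other superkey contains one of them.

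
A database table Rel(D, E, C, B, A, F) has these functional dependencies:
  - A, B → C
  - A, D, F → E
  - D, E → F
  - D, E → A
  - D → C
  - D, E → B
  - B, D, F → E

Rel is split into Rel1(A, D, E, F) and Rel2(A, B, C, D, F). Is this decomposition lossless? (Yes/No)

The shared attributes are {A, D, F} and {A, D, F}⁺ = {A, B, C, D, E, F}.
Rel1 is contained in that closure, so Rel1 ∩ Rel2 → Rel1 holds and the join is lossless.

Yes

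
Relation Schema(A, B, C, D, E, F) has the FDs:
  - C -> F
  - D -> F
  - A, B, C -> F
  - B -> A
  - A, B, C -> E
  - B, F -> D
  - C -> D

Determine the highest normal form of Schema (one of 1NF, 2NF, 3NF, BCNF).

1NF

Candidate key: {B, C}. Prime attributes: {B, C}.
C -> F breaks BCNF: {C}⁺ = {C, D, F}, so {C} is not a superkey.
C -> F determines the non-prime attribute {F} from a non-superkey — 3NF is violated.
{B} is a proper subset of the key {B, C}, and {B}⁺ contains the non-prime attribute {A} — a partial dependency, so 2NF is violated.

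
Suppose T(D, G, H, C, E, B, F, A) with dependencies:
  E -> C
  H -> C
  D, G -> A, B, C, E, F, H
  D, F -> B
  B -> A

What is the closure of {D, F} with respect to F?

Start with {D, F}.
D, F -> B applies; add {B} → now {B, D, F}.
B -> A applies; add {A} → now {A, B, D, F}.
No further FD applies.

{A, B, D, F}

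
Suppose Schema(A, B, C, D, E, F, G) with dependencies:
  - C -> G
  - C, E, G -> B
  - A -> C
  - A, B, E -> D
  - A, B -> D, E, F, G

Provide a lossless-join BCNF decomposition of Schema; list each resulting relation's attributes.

{A, B, D, E, F}; {A, C}; {C, G}

Candidate keys of the original relation: {A, B}, {A, E}.
{A, B, C, D, E, F, G}: {C} determines {C, G} here but is not a superkey — split on C -> G, giving {C, G} and {A, B, C, D, E, F}.
{C, G}: every determinant is a superkey — BCNF.
{A, B, C, D, E, F}: {A} determines {A, C} here but is not a superkey — split on A -> C, giving {A, C} and {A, B, D, E, F}.
{A, C}: every determinant is a superkey — BCNF.
{A, B, D, E, F}: every determinant is a superkey — BCNF.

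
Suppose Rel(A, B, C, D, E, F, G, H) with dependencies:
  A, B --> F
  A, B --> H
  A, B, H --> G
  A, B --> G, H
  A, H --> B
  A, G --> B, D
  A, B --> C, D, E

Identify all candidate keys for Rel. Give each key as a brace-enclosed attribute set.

{A, B}, {A, G}, {A, H}

Attributes never on any right-hand side: {A} — every candidate key must contain it.
{A, B} is a candidate key since {A, B}⁺ = {A, B, C, D, E, F, G, H} covers every attribute.
{A, G} is a candidate key since {A, G}⁺ = {A, B, C, D, E, F, G, H} covers every attribute.
{A, H} is a candidate key since {A, H}⁺ = {A, B, C, D, E, F, G, H} covers every attribute.
These are minimal and exhaustive — every other superkey contains one of them.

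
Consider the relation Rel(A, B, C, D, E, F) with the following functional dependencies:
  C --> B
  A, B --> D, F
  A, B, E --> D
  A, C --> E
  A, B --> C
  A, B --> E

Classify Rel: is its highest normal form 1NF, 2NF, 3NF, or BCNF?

Candidate keys: {A, B}, {A, C}. Prime attributes: {A, B, C}.
C --> B breaks BCNF: {C}⁺ = {B, C}, so {C} is not a superkey.
But every attribute on its right side ({B}) is prime, and the same holds for every other non-superkey FD, so 3NF still holds.

3NF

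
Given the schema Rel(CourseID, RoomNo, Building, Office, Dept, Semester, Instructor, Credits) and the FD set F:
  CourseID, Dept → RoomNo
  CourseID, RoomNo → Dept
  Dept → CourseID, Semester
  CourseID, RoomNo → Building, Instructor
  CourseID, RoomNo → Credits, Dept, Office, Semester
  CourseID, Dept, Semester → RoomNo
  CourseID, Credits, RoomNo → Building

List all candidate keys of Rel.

Closure of {Dept} is {Building, CourseID, Credits, Dept, Instructor, Office, RoomNo, Semester}, the whole schema; {Dept} is a candidate key.
Closure of {CourseID, RoomNo} is {Building, CourseID, Credits, Dept, Instructor, Office, RoomNo, Semester}, the whole schema; {CourseID, RoomNo} is a candidate key.
These are minimal and exhaustive — every other superkey contains one of them.

{CourseID, RoomNo}, {Dept}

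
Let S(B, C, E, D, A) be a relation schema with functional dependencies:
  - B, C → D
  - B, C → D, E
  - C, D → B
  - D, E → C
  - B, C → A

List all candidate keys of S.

{B, C}, {C, D}, {D, E}

{B, C} is a candidate key since {B, C}⁺ = {A, B, C, D, E} covers every attribute.
{C, D} is a candidate key since {C, D}⁺ = {A, B, C, D, E} covers every attribute.
{D, E} is a candidate key since {D, E}⁺ = {A, B, C, D, E} covers every attribute.
No proper subset of any of these is a key, and no other minimal superkey exists.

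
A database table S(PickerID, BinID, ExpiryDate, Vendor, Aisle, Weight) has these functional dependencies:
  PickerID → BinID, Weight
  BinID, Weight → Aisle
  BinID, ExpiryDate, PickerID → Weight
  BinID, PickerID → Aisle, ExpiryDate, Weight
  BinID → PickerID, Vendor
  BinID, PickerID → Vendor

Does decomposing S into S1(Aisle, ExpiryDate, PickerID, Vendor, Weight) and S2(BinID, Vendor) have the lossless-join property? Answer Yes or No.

No

Common attributes: {Vendor}; their closure is {Vendor}.
S1 ⊄ {Vendor} and S2 ⊄ {Vendor}, so the split is lossy.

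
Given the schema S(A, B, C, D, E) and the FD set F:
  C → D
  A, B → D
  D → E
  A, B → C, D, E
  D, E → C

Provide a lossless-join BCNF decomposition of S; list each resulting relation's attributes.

Candidate key of the original relation: {A, B}.
In {A, B, C, D, E}, {C} is not a superkey ({C}⁺ restricted to this set is {C, D, E}), so split on C → D, E into {C, D, E} and {A, B, C}.
{C, D, E} is in BCNF.
{A, B, C} is in BCNF.

{A, B, C}; {C, D, E}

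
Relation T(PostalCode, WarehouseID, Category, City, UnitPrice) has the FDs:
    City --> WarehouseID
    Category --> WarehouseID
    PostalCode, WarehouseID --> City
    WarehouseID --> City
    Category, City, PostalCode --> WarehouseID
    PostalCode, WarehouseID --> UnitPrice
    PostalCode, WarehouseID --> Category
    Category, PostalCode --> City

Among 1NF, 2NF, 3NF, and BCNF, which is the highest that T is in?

Candidate keys: {Category, PostalCode}, {City, PostalCode}, {PostalCode, WarehouseID}. Prime attributes: {Category, City, PostalCode, WarehouseID}.
For City --> WarehouseID we have {City}⁺ = {City, WarehouseID}; {City} is not a superkey, so BCNF fails.
Since {WarehouseID} ⊆ prime attributes and every other non-superkey FD also has a prime right side, the schema is in 3NF.

3NF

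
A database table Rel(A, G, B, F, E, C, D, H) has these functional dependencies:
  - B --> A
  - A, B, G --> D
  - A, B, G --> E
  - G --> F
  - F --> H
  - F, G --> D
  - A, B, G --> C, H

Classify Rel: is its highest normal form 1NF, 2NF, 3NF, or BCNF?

1NF

Candidate key: {B, G}. Prime attributes: {B, G}.
For B --> A we have {B}⁺ = {A, B}; {B} is not a superkey, so BCNF fails.
B --> A has non-prime {A} on the right and a non-superkey on the left, so 3NF fails.
Since {B} ⊂ {B, G} and {B}⁺ ⊇ {A} with {A} non-prime, there is a partial dependency; 2NF fails.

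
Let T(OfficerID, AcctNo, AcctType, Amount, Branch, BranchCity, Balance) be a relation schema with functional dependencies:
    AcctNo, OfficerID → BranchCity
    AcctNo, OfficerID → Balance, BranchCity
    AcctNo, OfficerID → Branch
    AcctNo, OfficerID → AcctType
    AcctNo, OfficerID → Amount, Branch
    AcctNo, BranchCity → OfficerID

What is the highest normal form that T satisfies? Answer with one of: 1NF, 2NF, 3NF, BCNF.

Candidate keys: {AcctNo, BranchCity}, {AcctNo, OfficerID}. Prime attributes: {AcctNo, BranchCity, OfficerID}.
The left-hand side of every FD is a superkey, so BCNF is satisfied.

BCNF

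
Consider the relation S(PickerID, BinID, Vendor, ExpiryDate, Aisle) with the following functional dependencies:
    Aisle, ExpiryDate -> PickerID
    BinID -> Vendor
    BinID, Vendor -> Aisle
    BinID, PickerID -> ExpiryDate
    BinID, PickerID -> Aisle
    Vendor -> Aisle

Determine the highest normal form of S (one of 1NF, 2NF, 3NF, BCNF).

1NF

Candidate keys: {BinID, ExpiryDate}, {BinID, PickerID}. Prime attributes: {BinID, ExpiryDate, PickerID}.
For Aisle, ExpiryDate -> PickerID we have {Aisle, ExpiryDate}⁺ = {Aisle, ExpiryDate, PickerID}; {Aisle, ExpiryDate} is not a superkey, so BCNF fails.
BinID -> Vendor has non-prime {Vendor} on the right and a non-superkey on the left, so 3NF fails.
Since {BinID} ⊂ {BinID, ExpiryDate} and {BinID}⁺ ⊇ {Aisle, Vendor} with {Aisle, Vendor} non-prime, there is a partial dependency; 2NF fails.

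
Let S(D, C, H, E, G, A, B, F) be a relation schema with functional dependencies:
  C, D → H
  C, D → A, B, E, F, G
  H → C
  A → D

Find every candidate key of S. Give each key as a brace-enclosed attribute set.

{A, C} is a candidate key since {A, C}⁺ = {A, B, C, D, E, F, G, H} covers every attribute.
{A, H} is a candidate key since {A, H}⁺ = {A, B, C, D, E, F, G, H} covers every attribute.
{C, D} is a candidate key since {C, D}⁺ = {A, B, C, D, E, F, G, H} covers every attribute.
{D, H} is a candidate key since {D, H}⁺ = {A, B, C, D, E, F, G, H} covers every attribute.
Any other superkey properly contains one of these, so there are no further candidate keys.

{A, C}, {A, H}, {C, D}, {D, H}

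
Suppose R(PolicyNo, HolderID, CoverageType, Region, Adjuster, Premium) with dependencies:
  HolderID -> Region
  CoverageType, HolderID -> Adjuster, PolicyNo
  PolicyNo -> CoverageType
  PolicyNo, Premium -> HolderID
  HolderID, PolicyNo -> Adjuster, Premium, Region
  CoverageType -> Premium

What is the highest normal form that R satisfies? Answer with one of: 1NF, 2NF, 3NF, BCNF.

Candidate keys: {CoverageType, HolderID}, {PolicyNo}. Prime attributes: {CoverageType, HolderID, PolicyNo}.
HolderID -> Region breaks BCNF: {HolderID}⁺ = {HolderID, Region}, so {HolderID} is not a superkey.
HolderID -> Region has non-prime {Region} on the right and a non-superkey on the left, so 3NF fails.
Since {CoverageType} ⊂ {CoverageType, HolderID} and {CoverageType}⁺ ⊇ {Premium} with {Premium} non-prime, there is a partial dependency; 2NF fails.

1NF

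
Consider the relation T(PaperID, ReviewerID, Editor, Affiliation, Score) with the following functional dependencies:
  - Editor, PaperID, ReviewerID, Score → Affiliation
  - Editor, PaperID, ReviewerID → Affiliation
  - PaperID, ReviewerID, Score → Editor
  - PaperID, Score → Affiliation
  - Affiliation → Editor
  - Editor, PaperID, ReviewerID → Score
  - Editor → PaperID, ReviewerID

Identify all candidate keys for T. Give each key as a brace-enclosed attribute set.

{Affiliation}, {Editor}, {PaperID, Score}

{Affiliation} is a candidate key since {Affiliation}⁺ = {Affiliation, Editor, PaperID, ReviewerID, Score} covers every attribute.
{Editor} is a candidate key since {Editor}⁺ = {Affiliation, Editor, PaperID, ReviewerID, Score} covers every attribute.
{PaperID, Score} is a candidate key since {PaperID, Score}⁺ = {Affiliation, Editor, PaperID, ReviewerID, Score} covers every attribute.
Any other superkey properly contains one of these, so there are no further candidate keys.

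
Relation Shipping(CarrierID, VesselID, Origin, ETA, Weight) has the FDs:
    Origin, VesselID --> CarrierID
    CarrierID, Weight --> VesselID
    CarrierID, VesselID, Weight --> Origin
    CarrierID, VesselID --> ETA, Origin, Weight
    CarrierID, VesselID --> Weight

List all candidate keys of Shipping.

{CarrierID, VesselID}⁺ = {CarrierID, ETA, Origin, VesselID, Weight}, which is every attribute, so {CarrierID, VesselID} is a candidate key.
{CarrierID, Weight}⁺ = {CarrierID, ETA, Origin, VesselID, Weight}, which is every attribute, so {CarrierID, Weight} is a candidate key.
{Origin, VesselID}⁺ = {CarrierID, ETA, Origin, VesselID, Weight}, which is every attribute, so {Origin, VesselID} is a candidate key.
These are minimal and exhaustive — every other superkey contains one of them.

{CarrierID, VesselID}, {CarrierID, Weight}, {Origin, VesselID}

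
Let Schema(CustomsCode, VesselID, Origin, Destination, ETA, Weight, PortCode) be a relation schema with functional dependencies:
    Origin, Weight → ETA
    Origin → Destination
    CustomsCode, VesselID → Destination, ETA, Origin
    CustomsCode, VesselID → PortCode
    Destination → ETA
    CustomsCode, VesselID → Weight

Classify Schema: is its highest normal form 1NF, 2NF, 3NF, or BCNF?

Candidate key: {CustomsCode, VesselID}. Prime attributes: {CustomsCode, VesselID}.
For Origin, Weight → ETA we have {Origin, Weight}⁺ = {Destination, ETA, Origin, Weight}; {Origin, Weight} is not a superkey, so BCNF fails.
Origin, Weight → ETA has non-prime {ETA} on the right and a non-superkey on the left, so 3NF fails.
No non-prime attribute depends on a proper subset of any candidate key, so 2NF holds.

2NF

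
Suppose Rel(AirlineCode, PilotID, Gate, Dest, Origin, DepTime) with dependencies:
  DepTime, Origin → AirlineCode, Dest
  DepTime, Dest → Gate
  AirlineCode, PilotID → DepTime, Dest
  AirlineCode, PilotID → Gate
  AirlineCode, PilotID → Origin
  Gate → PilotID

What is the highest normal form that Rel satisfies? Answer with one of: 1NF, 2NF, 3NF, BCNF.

Candidate keys: {AirlineCode, DepTime, Dest}, {AirlineCode, Gate}, {AirlineCode, PilotID}, {DepTime, Origin}. Prime attributes: {AirlineCode, DepTime, Dest, Gate, Origin, PilotID}.
DepTime, Dest → Gate: {DepTime, Dest}⁺ = {DepTime, Dest, Gate, PilotID}, which is not all of the attributes, so the left side is not a superkey — BCNF is violated.
But every attribute on its right side ({Gate}) is prime, and the same holds for every other non-superkey FD, so 3NF still holds.

3NF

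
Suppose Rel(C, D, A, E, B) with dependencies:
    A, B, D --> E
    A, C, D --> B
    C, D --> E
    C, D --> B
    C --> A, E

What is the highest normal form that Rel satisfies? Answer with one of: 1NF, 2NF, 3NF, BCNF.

Candidate key: {C, D}. Prime attributes: {C, D}.
A, B, D --> E: {A, B, D}⁺ = {A, B, D, E}, which is not all of the attributes, so the left side is not a superkey — BCNF is violated.
A, B, D --> E determines the non-prime attribute {E} from a non-superkey — 3NF is violated.
{C} is a proper subset of the key {C, D}, and {C}⁺ contains the non-prime attributes {A, E} — a partial dependency, so 2NF is violated.

1NF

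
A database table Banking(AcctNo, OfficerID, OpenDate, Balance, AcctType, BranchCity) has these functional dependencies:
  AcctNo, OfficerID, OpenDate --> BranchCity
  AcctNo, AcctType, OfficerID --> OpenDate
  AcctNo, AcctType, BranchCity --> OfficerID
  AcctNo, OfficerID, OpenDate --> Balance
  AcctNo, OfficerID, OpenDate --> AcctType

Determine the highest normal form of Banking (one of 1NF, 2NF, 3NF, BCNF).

Candidate keys: {AcctNo, AcctType, BranchCity}, {AcctNo, AcctType, OfficerID}, {AcctNo, OfficerID, OpenDate}. Prime attributes: {AcctNo, AcctType, BranchCity, OfficerID, OpenDate}.
The left-hand side of every FD is a superkey, so BCNF is satisfied.

BCNF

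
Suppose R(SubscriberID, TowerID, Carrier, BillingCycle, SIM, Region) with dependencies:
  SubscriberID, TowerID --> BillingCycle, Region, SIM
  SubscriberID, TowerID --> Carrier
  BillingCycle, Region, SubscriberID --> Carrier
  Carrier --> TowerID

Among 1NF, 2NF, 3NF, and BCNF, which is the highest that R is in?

3NF

Candidate keys: {BillingCycle, Region, SubscriberID}, {Carrier, SubscriberID}, {SubscriberID, TowerID}. Prime attributes: {BillingCycle, Carrier, Region, SubscriberID, TowerID}.
For Carrier --> TowerID we have {Carrier}⁺ = {Carrier, TowerID}; {Carrier} is not a superkey, so BCNF fails.
Its right-hand attributes {TowerID} are all prime, as are those of every other non-superkey FD — the relation is in 3NF.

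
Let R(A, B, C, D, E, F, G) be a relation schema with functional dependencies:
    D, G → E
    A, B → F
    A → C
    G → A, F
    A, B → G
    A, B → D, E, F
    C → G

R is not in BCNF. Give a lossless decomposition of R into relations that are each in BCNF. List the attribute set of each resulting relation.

{A, C, F, G}; {A, D, E}; {B, D, G}

Candidate keys of the original relation: {A, B}, {B, C}, {B, G}.
Within {A, B, C, D, E, F, G}: {D, G}⁺ ∩ {A, B, C, D, E, F, G} = {A, C, D, E, F, G}, not the whole set, so D, G → A, C, E, F violates BCNF; decompose into {A, C, D, E, F, G} and {B, D, G}.
Within {A, C, D, E, F, G}: {A}⁺ ∩ {A, C, D, E, F, G} = {A, C, F, G}, not the whole set, so A → C, F, G violates BCNF; decompose into {A, C, F, G} and {A, D, E}.
{A, C, F, G}: every determinant is a superkey — BCNF.
{A, D, E}: every determinant is a superkey — BCNF.
{B, D, G}: every determinant is a superkey — BCNF.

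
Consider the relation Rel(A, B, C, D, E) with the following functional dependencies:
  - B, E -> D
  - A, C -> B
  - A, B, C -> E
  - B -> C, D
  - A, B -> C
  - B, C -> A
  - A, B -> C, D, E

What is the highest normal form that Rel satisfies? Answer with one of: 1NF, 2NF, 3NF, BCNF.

BCNF

Candidate keys: {A, C}, {B}. Prime attributes: {A, B, C}.
The left-hand side of every FD is a superkey, so BCNF is satisfied.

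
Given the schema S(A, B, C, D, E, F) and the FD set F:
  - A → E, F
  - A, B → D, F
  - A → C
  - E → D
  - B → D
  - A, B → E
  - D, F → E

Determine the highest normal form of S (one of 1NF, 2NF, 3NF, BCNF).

1NF

Candidate key: {A, B}. Prime attributes: {A, B}.
For A → E, F we have {A}⁺ = {A, C, D, E, F}; {A} is not a superkey, so BCNF fails.
A → E, F has non-prime {E, F} on the right and a non-superkey on the left, so 3NF fails.
Since {A} ⊂ {A, B} and {A}⁺ ⊇ {C, D, E, F} with {C, D, E, F} non-prime, there is a partial dependency; 2NF fails.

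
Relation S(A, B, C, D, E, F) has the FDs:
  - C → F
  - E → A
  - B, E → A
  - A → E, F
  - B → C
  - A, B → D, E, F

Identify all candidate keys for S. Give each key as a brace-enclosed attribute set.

{A, B}, {B, E}

{B} never appears on the right of any FD, so every key must include it.
{A, B} is a candidate key since {A, B}⁺ = {A, B, C, D, E, F} covers every attribute.
{B, E} is a candidate key since {B, E}⁺ = {A, B, C, D, E, F} covers every attribute.
These are minimal and exhaustive — every other superkey contains one of them.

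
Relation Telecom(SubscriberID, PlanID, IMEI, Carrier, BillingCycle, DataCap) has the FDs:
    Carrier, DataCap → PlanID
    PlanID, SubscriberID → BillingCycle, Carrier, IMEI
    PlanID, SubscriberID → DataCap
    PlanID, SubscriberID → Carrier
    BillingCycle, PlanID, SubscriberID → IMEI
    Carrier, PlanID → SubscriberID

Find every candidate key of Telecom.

{Carrier, DataCap}, {Carrier, PlanID}, {PlanID, SubscriberID}

{Carrier, DataCap}⁺ = {BillingCycle, Carrier, DataCap, IMEI, PlanID, SubscriberID}, which is every attribute, so {Carrier, DataCap} is a candidate key.
{Carrier, PlanID}⁺ = {BillingCycle, Carrier, DataCap, IMEI, PlanID, SubscriberID}, which is every attribute, so {Carrier, PlanID} is a candidate key.
{PlanID, SubscriberID}⁺ = {BillingCycle, Carrier, DataCap, IMEI, PlanID, SubscriberID}, which is every attribute, so {PlanID, SubscriberID} is a candidate key.
Any other superkey properly contains one of these, so there are no further candidate keys.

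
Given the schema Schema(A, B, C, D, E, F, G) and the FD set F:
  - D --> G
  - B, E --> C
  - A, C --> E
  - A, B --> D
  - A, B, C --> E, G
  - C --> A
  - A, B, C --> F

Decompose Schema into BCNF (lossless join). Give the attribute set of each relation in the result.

{A, B, D}; {A, C, E}; {B, C, F}; {D, G}

Candidate keys of the original relation: {B, C}, {B, E}.
Within {A, B, C, D, E, F, G}: {D}⁺ ∩ {A, B, C, D, E, F, G} = {D, G}, not the whole set, so D --> G violates BCNF; decompose into {D, G} and {A, B, C, D, E, F}.
{D, G} is in BCNF.
Within {A, B, C, D, E, F}: {A, C}⁺ ∩ {A, B, C, D, E, F} = {A, C, E}, not the whole set, so A, C --> E violates BCNF; decompose into {A, C, E} and {A, B, C, D, F}.
{A, C, E} is in BCNF.
Within {A, B, C, D, F}: {A, B}⁺ ∩ {A, B, C, D, F} = {A, B, D}, not the whole set, so A, B --> D violates BCNF; decompose into {A, B, D} and {A, B, C, F}.
{A, B, D} is in BCNF.
Within {A, B, C, F}: {C}⁺ ∩ {A, B, C, F} = {A, C}, not the whole set, so C --> A violates BCNF; decompose into {A, C} and {B, C, F}.
{A, C} is in BCNF.
{B, C, F} is in BCNF.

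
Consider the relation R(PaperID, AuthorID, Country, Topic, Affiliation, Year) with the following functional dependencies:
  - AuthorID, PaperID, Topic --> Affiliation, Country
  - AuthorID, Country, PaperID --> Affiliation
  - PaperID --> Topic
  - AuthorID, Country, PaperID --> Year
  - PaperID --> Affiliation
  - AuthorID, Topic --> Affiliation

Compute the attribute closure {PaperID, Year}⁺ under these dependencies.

Start with {PaperID, Year}.
PaperID --> Topic applies; add {Topic} → now {PaperID, Topic, Year}.
PaperID --> Affiliation applies; add {Affiliation} → now {Affiliation, PaperID, Topic, Year}.
No further FD applies.

{Affiliation, PaperID, Topic, Year}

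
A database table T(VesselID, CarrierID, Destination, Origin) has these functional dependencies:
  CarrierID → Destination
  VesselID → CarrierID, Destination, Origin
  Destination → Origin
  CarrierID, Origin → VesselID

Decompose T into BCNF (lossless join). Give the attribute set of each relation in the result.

Candidate keys of the original relation: {CarrierID}, {VesselID}.
{CarrierID, Destination, Origin, VesselID}: {Destination} determines {Destination, Origin} here but is not a superkey — split on Destination → Origin, giving {Destination, Origin} and {CarrierID, Destination, VesselID}.
{Destination, Origin}: every determinant is a superkey — BCNF.
{CarrierID, Destination, VesselID}: every determinant is a superkey — BCNF.

{CarrierID, Destination, VesselID}; {Destination, Origin}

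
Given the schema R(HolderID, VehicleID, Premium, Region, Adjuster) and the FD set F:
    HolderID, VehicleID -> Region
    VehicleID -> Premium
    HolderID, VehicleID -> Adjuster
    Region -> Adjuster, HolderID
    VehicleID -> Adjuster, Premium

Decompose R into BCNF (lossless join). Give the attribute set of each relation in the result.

{Adjuster, Premium, VehicleID}; {HolderID, Region}; {Region, VehicleID}

Candidate keys of the original relation: {HolderID, VehicleID}, {Region, VehicleID}.
In {Adjuster, HolderID, Premium, Region, VehicleID}, {VehicleID} is not a superkey ({VehicleID}⁺ restricted to this set is {Adjuster, Premium, VehicleID}), so split on VehicleID -> Adjuster, Premium into {Adjuster, Premium, VehicleID} and {HolderID, Region, VehicleID}.
{Adjuster, Premium, VehicleID} is in BCNF.
In {HolderID, Region, VehicleID}, {Region} is not a superkey ({Region}⁺ restricted to this set is {HolderID, Region}), so split on Region -> HolderID into {HolderID, Region} and {Region, VehicleID}.
{HolderID, Region} is in BCNF.
{Region, VehicleID} is in BCNF.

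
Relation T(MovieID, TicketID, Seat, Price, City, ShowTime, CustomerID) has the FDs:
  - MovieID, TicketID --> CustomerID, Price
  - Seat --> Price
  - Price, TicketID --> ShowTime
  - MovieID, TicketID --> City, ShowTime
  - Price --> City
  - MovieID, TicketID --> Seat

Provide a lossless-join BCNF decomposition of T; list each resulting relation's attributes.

Candidate key of the original relation: {MovieID, TicketID}.
Within {City, CustomerID, MovieID, Price, Seat, ShowTime, TicketID}: {Seat}⁺ ∩ {City, CustomerID, MovieID, Price, Seat, ShowTime, TicketID} = {City, Price, Seat}, not the whole set, so Seat --> City, Price violates BCNF; decompose into {City, Price, Seat} and {CustomerID, MovieID, Seat, ShowTime, TicketID}.
Within {City, Price, Seat}: {Price}⁺ ∩ {City, Price, Seat} = {City, Price}, not the whole set, so Price --> City violates BCNF; decompose into {City, Price} and {Price, Seat}.
{City, Price} has no BCNF violation.
{Price, Seat} has no BCNF violation.
Within {CustomerID, MovieID, Seat, ShowTime, TicketID}: {Seat, TicketID}⁺ ∩ {CustomerID, MovieID, Seat, ShowTime, TicketID} = {Seat, ShowTime, TicketID}, not the whole set, so Seat, TicketID --> ShowTime violates BCNF; decompose into {Seat, ShowTime, TicketID} and {CustomerID, MovieID, Seat, TicketID}.
{Seat, ShowTime, TicketID} has no BCNF violation.
{CustomerID, MovieID, Seat, TicketID} has no BCNF violation.

{City, Price}; {CustomerID, MovieID, Seat, TicketID}; {Price, Seat}; {Seat, ShowTime, TicketID}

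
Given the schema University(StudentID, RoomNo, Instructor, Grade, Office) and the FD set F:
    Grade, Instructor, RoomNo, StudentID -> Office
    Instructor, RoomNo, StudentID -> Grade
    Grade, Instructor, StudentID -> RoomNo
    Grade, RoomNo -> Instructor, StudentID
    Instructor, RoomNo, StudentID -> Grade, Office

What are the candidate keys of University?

{Grade, Instructor, StudentID}, {Grade, RoomNo}, {Instructor, RoomNo, StudentID}

Closure of {Grade, RoomNo} is {Grade, Instructor, Office, RoomNo, StudentID}, the whole schema; {Grade, RoomNo} is a candidate key.
Closure of {Grade, Instructor, StudentID} is {Grade, Instructor, Office, RoomNo, StudentID}, the whole schema; {Grade, Instructor, StudentID} is a candidate key.
Closure of {Instructor, RoomNo, StudentID} is {Grade, Instructor, Office, RoomNo, StudentID}, the whole schema; {Instructor, RoomNo, StudentID} is a candidate key.
These are minimal and exhaustive — every other superkey contains one of them.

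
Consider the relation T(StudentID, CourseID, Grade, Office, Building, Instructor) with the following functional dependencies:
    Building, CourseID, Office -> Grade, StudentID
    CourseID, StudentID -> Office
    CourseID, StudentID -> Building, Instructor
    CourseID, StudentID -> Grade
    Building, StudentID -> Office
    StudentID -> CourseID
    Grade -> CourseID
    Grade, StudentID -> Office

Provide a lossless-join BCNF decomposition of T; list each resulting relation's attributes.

Candidate keys of the original relation: {Building, CourseID, Office}, {Building, Grade, Office}, {StudentID}.
In {Building, CourseID, Grade, Instructor, Office, StudentID}, {Grade} is not a superkey ({Grade}⁺ restricted to this set is {CourseID, Grade}), so split on Grade -> CourseID into {CourseID, Grade} and {Building, Grade, Instructor, Office, StudentID}.
{CourseID, Grade} is in BCNF.
{Building, Grade, Instructor, Office, StudentID} is in BCNF.

{Building, Grade, Instructor, Office, StudentID}; {CourseID, Grade}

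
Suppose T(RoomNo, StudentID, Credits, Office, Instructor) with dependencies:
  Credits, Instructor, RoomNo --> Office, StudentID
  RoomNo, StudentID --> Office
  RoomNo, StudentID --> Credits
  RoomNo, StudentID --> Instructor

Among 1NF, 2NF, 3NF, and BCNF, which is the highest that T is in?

Candidate keys: {Credits, Instructor, RoomNo}, {RoomNo, StudentID}. Prime attributes: {Credits, Instructor, RoomNo, StudentID}.
Every FD has a superkey on the left, so the relation is in BCNF.

BCNF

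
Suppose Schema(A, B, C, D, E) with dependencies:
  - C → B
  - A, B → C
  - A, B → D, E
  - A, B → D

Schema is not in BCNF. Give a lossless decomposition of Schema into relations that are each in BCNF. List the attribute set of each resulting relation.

Candidate keys of the original relation: {A, B}, {A, C}.
In {A, B, C, D, E}, {C} is not a superkey ({C}⁺ restricted to this set is {B, C}), so split on C → B into {B, C} and {A, C, D, E}.
{B, C} has no BCNF violation.
{A, C, D, E} has no BCNF violation.

{A, C, D, E}; {B, C}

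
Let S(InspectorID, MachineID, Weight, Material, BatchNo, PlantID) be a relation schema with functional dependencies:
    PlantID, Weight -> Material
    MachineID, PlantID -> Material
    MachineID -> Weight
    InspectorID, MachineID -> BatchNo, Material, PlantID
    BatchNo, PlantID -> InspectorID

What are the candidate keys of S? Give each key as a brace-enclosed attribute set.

{BatchNo, MachineID, PlantID}, {InspectorID, MachineID}

{MachineID} never appears on the right of any FD, so every key must include it.
{InspectorID, MachineID} is a candidate key since {InspectorID, MachineID}⁺ = {BatchNo, InspectorID, MachineID, Material, PlantID, Weight} covers every attribute.
{BatchNo, MachineID, PlantID} is a candidate key since {BatchNo, MachineID, PlantID}⁺ = {BatchNo, InspectorID, MachineID, Material, PlantID, Weight} covers every attribute.
No proper subset of any of these is a key, and no other minimal superkey exists.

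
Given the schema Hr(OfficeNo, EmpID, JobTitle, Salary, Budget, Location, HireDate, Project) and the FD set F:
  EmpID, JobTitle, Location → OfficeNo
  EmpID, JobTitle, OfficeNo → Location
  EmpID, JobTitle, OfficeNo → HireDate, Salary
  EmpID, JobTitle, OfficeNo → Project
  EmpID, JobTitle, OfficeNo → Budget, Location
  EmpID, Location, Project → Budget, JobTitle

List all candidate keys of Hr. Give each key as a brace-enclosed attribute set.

{EmpID, JobTitle, Location}, {EmpID, JobTitle, OfficeNo}, {EmpID, Location, Project}

No FD produces {EmpID}, so it must be in every candidate key.
{EmpID, JobTitle, Location}⁺ = {Budget, EmpID, HireDate, JobTitle, Location, OfficeNo, Project, Salary}, which is every attribute, so {EmpID, JobTitle, Location} is a candidate key.
{EmpID, JobTitle, OfficeNo}⁺ = {Budget, EmpID, HireDate, JobTitle, Location, OfficeNo, Project, Salary}, which is every attribute, so {EmpID, JobTitle, OfficeNo} is a candidate key.
{EmpID, Location, Project}⁺ = {Budget, EmpID, HireDate, JobTitle, Location, OfficeNo, Project, Salary}, which is every attribute, so {EmpID, Location, Project} is a candidate key.
No proper subset of any of these is a key, and no other minimal superkey exists.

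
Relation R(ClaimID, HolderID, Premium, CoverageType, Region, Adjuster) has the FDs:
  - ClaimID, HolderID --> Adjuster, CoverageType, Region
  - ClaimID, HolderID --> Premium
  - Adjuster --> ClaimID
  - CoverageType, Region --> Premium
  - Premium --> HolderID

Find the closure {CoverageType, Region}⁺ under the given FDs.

{CoverageType, HolderID, Premium, Region}

Start with {CoverageType, Region}.
CoverageType, Region --> Premium applies; add {Premium} → now {CoverageType, Premium, Region}.
Premium --> HolderID applies; add {HolderID} → now {CoverageType, HolderID, Premium, Region}.
No further FD applies.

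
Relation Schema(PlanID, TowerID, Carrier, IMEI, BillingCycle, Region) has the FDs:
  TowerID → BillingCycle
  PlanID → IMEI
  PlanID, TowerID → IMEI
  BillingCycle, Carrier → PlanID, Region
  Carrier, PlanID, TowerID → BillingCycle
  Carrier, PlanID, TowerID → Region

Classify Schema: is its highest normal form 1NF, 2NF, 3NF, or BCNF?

Candidate key: {Carrier, TowerID}. Prime attributes: {Carrier, TowerID}.
TowerID → BillingCycle breaks BCNF: {TowerID}⁺ = {BillingCycle, TowerID}, so {TowerID} is not a superkey.
Because {BillingCycle} is non-prime and the left side of TowerID → BillingCycle is not a superkey, the relation is not in 3NF.
{TowerID} is a proper subset of the key {Carrier, TowerID}, and {TowerID}⁺ contains the non-prime attribute {BillingCycle} — a partial dependency, so 2NF is violated.

1NF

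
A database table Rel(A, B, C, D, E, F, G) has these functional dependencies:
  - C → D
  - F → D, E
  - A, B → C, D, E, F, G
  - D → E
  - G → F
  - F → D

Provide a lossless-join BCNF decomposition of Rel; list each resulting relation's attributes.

{A, B, C, G}; {C, D}; {D, E}; {F, G}

Candidate key of the original relation: {A, B}.
Within {A, B, C, D, E, F, G}: {C}⁺ ∩ {A, B, C, D, E, F, G} = {C, D, E}, not the whole set, so C → D, E violates BCNF; decompose into {C, D, E} and {A, B, C, F, G}.
Within {C, D, E}: {D}⁺ ∩ {C, D, E} = {D, E}, not the whole set, so D → E violates BCNF; decompose into {D, E} and {C, D}.
{D, E} is in BCNF.
{C, D} is in BCNF.
Within {A, B, C, F, G}: {G}⁺ ∩ {A, B, C, F, G} = {F, G}, not the whole set, so G → F violates BCNF; decompose into {F, G} and {A, B, C, G}.
{F, G} is in BCNF.
{A, B, C, G} is in BCNF.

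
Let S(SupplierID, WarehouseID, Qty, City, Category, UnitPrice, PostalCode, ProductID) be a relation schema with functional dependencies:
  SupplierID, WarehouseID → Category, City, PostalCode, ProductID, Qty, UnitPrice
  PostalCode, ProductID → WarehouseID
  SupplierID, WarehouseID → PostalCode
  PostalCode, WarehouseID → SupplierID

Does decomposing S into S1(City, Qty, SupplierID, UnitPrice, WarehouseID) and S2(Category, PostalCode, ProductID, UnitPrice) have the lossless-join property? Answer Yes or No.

The shared attributes are {UnitPrice} and {UnitPrice}⁺ = {UnitPrice}.
S1 ⊄ {UnitPrice} and S2 ⊄ {UnitPrice}, so the split is lossy.

No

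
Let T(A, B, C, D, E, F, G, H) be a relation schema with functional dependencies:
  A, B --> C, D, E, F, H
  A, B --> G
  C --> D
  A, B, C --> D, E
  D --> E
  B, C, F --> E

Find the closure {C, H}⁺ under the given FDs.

{C, D, E, H}

Start with {C, H}.
C --> D applies; add {D} → now {C, D, H}.
D --> E applies; add {E} → now {C, D, E, H}.
No further FD applies.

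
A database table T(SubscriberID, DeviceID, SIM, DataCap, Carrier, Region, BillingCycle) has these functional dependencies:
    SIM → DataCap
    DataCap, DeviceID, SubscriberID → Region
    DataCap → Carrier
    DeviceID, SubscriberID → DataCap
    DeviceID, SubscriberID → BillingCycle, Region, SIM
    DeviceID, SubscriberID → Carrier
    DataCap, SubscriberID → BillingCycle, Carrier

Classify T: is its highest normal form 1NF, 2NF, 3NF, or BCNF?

Candidate key: {DeviceID, SubscriberID}. Prime attributes: {DeviceID, SubscriberID}.
SIM → DataCap: {SIM}⁺ = {Carrier, DataCap, SIM}, which is not all of the attributes, so the left side is not a superkey — BCNF is violated.
Because {DataCap} is non-prime and the left side of SIM → DataCap is not a superkey, the relation is not in 3NF.
No proper subset of a key has a non-prime attribute in its closure, so there is no partial dependency; 2NF holds.

2NF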